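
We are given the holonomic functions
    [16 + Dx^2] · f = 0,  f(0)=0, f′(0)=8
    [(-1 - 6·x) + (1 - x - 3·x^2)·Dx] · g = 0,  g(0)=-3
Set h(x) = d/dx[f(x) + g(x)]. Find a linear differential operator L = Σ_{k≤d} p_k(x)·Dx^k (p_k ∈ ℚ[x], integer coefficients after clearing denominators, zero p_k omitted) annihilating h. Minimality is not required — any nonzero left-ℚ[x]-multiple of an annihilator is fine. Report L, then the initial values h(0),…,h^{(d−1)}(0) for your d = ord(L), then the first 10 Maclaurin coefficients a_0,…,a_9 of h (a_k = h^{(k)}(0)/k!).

L = (4672 + 20416·x + 66304·x^2 + 32640·x^3 + 66240·x^4 + 62208·x^5 + 62208·x^6) + (-464 - 2352·x + 3792·x^2 + 6752·x^3 - 2400·x^4 + 5184·x^5 + 24192·x^6 + 20736·x^7)·Dx + (292 + 1276·x + 4144·x^2 + 2040·x^3 + 4140·x^4 + 3888·x^5 + 3888·x^6)·Dx^2 + (-29 - 147·x + 237·x^2 + 422·x^3 - 150·x^4 + 324·x^5 + 1512·x^6 + 1296·x^7)·Dx^3  (order 3).
h: a_k = 5, -24, -127, -228, -1544/3, -1746, -207113/45, -12192, -9853199/315, -80490, …
ICs: h(0) = 5, h′(0) = -24, h′′(0) = -254.

f: a_k = 0, 8, 0, -64/3, 0, 256/15, 0, -2048/315, 0, 4096/2835, …
g: a_k = -3, -3, -12, -21, -57, -120, -291, -651, -1524, -3477, …
Weyl lclm of L_f,L_g ⇒ L₀ (ord ≤ 3).
Derive L from L₀ (diff closure).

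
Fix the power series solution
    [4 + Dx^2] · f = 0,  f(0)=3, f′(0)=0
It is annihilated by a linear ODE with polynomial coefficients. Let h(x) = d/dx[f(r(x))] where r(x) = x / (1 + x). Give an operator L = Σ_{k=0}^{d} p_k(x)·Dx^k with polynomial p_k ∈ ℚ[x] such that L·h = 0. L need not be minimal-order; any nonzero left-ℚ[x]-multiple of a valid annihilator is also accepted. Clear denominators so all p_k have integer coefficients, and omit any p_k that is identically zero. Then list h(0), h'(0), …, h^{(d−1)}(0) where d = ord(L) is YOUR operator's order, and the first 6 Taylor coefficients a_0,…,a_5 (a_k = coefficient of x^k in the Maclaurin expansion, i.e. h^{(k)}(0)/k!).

f: a_k = 3, 0, -6, 0, 2, 0, …
f∘r: x↦r, Dx↦Dx/r' in L_f ⇒ L₀.
Differentiate: ansatz ord ≤ ord L₀ ⇒ L.
L = (10 + 12·x + 6·x^2) + (6 + 18·x + 18·x^2 + 6·x^3)·Dx + (1 + 4·x + 6·x^2 + 4·x^3 + x^4)·Dx^2  (order 2).
h: a_k = 0, -12, 36, -64, 80, -308/5, …
ICs: h(0) = 0, h′(0) = -12.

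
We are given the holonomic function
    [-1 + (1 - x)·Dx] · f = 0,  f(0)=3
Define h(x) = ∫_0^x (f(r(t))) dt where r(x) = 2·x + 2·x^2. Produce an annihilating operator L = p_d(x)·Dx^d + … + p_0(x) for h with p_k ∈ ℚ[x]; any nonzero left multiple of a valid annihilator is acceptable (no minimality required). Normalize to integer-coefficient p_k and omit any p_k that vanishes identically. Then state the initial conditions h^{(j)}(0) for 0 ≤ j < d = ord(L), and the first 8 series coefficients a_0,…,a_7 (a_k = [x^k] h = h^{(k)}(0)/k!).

f: a_k = 3, 3, 3, 3, 3, 3, 3, 3, …
L₀ from L_f via x↦r, Dx↦r'^{-1}Dx.
Integrate: L := L₀·Dx.
L = (2 + 4·x)·Dx + (-1 + 2·x + 2·x^2)·Dx^2  (order 2).
h: a_k = 0, 3, 3, 6, 12, 132/5, 60, 984/7, …
ICs: h(0) = 0, h′(0) = 3.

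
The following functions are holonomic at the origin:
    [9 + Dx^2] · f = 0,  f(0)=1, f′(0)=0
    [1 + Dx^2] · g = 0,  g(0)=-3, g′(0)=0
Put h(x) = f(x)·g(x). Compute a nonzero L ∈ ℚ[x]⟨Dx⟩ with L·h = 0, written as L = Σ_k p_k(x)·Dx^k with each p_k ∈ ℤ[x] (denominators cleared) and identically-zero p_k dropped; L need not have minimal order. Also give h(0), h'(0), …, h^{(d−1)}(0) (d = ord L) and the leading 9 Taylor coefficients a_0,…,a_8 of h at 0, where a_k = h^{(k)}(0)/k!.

L = 64 + 20·Dx^2 + Dx^4  (order 4).
h: a_k = -3, 0, 15, 0, -17, 0, 26/3, 0, -257/105, …
ICs: h(0) = -3, h′(0) = 0, h′′(0) = 30, h′′′(0) = 0.

f: a_k = 1, 0, -9/2, 0, 27/8, 0, -81/80, 0, 729/4480, …
g: a_k = -3, 0, 3/2, 0, -1/8, 0, 1/240, 0, -1/13440, …
f·g: L₀ = L_f ⊗_s L_g, ord ≤ 2·2.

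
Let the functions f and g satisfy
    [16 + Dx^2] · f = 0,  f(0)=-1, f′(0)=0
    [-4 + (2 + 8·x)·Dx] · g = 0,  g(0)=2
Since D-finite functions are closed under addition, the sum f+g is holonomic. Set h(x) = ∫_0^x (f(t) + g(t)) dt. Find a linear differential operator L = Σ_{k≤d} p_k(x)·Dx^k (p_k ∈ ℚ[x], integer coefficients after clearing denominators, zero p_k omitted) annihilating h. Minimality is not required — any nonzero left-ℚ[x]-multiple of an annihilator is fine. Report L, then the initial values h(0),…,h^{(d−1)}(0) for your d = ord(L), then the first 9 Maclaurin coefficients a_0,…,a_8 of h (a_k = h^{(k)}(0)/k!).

L = (-224 - 1024·x - 2048·x^2)·Dx + (48 + 704·x + 3072·x^2 + 4096·x^3)·Dx^2 + (-14 - 64·x - 128·x^2)·Dx^3 + (3 + 44·x + 192·x^2 + 256·x^3)·Dx^4  (order 4).
h: a_k = 0, 1, 2, 4/3, 2, -92/15, 28/3, -7304/315, 66, …
ICs: h(0) = 0, h′(0) = 1, h′′(0) = 4, h′′′(0) = 8.

f: a_k = -1, 0, 8, 0, -32/3, 0, 256/45, 0, -512/315, …
g: a_k = 2, 4, -4, 8, -20, 56, -168, 528, -1716, …
Weyl lclm of L_f,L_g ⇒ L₀ (ord ≤ 3).
Integrate: L := L₀·Dx.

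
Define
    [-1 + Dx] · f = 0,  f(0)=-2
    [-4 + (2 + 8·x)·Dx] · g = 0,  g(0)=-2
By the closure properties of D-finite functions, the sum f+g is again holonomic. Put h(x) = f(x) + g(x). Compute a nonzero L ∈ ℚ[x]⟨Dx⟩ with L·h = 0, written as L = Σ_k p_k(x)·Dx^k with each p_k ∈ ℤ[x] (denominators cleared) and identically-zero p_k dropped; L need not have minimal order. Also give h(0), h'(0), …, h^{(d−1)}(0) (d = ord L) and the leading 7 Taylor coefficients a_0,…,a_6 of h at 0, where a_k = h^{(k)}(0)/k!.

f: a_k = -2, -2, -1, -1/3, -1/12, -1/60, -1/360, …
g: a_k = -2, -4, 4, -8, 20, -56, 168, …
h₀=f+g: left-lcm gives L₀, ord ≤ 2.
L = (6 + 8·x) + (-5 - 8·x - 16·x^2)·Dx + (-1 + 16·x^2)·Dx^2  (order 2).
h: a_k = -4, -6, 3, -25/3, 239/12, -3361/60, 60479/360, …
ICs: h(0) = -4, h′(0) = -6.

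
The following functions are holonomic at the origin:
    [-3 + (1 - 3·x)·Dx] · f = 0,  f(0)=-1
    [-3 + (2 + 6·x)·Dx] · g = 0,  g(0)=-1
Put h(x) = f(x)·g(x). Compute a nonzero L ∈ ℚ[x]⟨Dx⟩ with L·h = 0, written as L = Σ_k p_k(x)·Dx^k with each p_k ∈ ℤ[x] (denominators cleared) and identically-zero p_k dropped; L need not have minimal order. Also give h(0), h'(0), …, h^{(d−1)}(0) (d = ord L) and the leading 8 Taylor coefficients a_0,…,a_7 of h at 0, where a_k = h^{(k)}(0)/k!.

L = (9 + 9·x) + (-2 + 18·x^2)·Dx  (order 1).
h: a_k = 1, 9/2, 99/8, 621/16, 14499/128, 88695/256, 1049031/1024, 6366357/2048, …
ICs: h(0) = 1.

f: a_k = -1, -3, -9, -27, -81, -243, -729, -2187, …
g: a_k = -1, -3/2, 9/8, -27/16, 405/128, -1701/256, 15309/1024, -72171/2048, …
Sym-product of L_f,L_g gives L₀ (≤ ord 1).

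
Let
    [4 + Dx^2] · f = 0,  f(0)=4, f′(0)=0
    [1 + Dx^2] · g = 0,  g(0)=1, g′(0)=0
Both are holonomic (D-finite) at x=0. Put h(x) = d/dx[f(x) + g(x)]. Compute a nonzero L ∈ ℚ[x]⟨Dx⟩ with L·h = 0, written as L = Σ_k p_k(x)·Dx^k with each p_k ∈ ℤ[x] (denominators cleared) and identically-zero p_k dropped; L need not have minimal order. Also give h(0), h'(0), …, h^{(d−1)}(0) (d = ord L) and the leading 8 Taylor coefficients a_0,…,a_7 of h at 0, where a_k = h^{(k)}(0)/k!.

L = 4 + 5·Dx^2 + Dx^4  (order 4).
h: a_k = 0, -17, 0, 65/6, 0, -257/120, 0, 205/1008, …
ICs: h(0) = 0, h′(0) = -17, h′′(0) = 0, h′′′(0) = 65.

f: a_k = 4, 0, -8, 0, 8/3, 0, -16/45, 0, …
g: a_k = 1, 0, -1/2, 0, 1/24, 0, -1/720, 0, …
Sum ⇒ L₀ = lclm(L_f,L_g) in ℚ(x)⟨Dx⟩.
Differentiate: ansatz ord ≤ ord L₀ ⇒ L.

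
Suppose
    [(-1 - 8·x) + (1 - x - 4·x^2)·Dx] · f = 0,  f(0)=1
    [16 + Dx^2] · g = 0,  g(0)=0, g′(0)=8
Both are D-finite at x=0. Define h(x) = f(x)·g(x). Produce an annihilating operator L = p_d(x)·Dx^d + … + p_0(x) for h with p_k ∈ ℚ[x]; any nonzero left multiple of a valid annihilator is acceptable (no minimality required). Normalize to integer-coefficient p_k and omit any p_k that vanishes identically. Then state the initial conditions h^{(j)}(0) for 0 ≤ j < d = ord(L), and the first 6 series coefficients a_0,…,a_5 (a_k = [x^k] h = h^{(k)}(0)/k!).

L = (-8 + 16·x + 64·x^2) + (2 + 16·x)·Dx + (-1 + x + 4·x^2)·Dx^2  (order 2).
h: a_k = 0, 8, 8, 56/3, 152/3, 712/5, …
ICs: h(0) = 0, h′(0) = 8.

f: a_k = 1, 1, 5, 9, 29, 65, …
g: a_k = 0, 8, 0, -64/3, 0, 256/15, …
Product ⇒ symmetric product L₀, ord ≤ 2.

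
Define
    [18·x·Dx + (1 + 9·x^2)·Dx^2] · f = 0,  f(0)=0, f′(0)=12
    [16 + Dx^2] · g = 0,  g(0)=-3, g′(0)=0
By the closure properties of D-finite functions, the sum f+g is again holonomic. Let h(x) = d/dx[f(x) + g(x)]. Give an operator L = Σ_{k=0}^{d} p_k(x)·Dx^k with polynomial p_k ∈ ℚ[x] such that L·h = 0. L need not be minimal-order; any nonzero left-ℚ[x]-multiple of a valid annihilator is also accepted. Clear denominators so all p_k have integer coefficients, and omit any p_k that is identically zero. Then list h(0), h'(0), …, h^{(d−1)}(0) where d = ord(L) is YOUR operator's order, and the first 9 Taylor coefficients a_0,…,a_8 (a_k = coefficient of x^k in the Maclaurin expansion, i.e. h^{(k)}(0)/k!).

L = (-13248·x + 181440·x^3 + 186624·x^5) + (-16 + 6048·x^2 + 66096·x^4 + 93312·x^6)·Dx + (-828·x + 11340·x^3 + 11664·x^5)·Dx^2 + (-1 + 378·x^2 + 4131·x^4 + 5832·x^6)·Dx^3  (order 3).
h: a_k = 12, 48, -108, -128, 972, 512/5, -8748, -4096/105, 78732, …
ICs: h(0) = 12, h′(0) = 48, h′′(0) = -216.

f: a_k = 0, 12, 0, -36, 0, 972/5, 0, -8748/7, 0, …
g: a_k = -3, 0, 24, 0, -32, 0, 256/15, 0, -512/105, …
L₀ := lclm(L_f,L_g); ord L₀ ≤ 2+2.
h₀' ⇒ L via d/dx closure of L₀.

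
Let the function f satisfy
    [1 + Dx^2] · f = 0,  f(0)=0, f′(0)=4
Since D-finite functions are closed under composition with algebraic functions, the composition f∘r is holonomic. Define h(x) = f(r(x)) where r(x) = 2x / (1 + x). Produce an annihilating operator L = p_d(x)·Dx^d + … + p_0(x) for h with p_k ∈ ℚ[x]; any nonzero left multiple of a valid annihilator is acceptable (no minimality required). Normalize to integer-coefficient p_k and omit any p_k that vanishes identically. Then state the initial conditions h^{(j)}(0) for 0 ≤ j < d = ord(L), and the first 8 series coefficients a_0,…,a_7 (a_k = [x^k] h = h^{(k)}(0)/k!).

L = 4 + (2 + 6·x + 6·x^2 + 2·x^3)·Dx + (1 + 4·x + 6·x^2 + 4·x^3 + x^4)·Dx^2  (order 2).
h: a_k = 0, 8, -8, 8/3, 8, -344/15, 40, -17672/315, …
ICs: h(0) = 0, h′(0) = 8.

f: a_k = 0, 4, 0, -2/3, 0, 1/30, 0, -1/1260, …
L₀ from L_f via x↦r, Dx↦r'^{-1}Dx.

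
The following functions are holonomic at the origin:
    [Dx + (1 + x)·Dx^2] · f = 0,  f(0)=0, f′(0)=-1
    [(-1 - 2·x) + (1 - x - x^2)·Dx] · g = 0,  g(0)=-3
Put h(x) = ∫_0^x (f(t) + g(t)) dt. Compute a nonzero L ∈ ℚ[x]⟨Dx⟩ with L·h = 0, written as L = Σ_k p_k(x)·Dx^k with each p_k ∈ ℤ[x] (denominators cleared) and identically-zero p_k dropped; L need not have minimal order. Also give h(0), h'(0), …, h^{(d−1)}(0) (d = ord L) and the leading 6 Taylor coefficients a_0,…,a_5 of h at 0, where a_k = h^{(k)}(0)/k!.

f: a_k = 0, -1, 1/2, -1/3, 1/4, -1/5, …
g: a_k = -3, -3, -6, -9, -15, -24, …
Sum ⇒ L₀ = lclm(L_f,L_g) in ℚ(x)⟨Dx⟩.
∫: right-multiply L₀ by Dx.
L = (-26 - 70·x - 76·x^2 - 36·x^3 - 12·x^4)·Dx^2 + (-16 - 84·x - 160·x^2 - 144·x^3 - 74·x^4 - 20·x^5)·Dx^3 + (5 + 11·x - x^2 - 23·x^3 - 29·x^4 - 17·x^5 - 4·x^6)·Dx^4  (order 4).
h: a_k = 0, -3, -2, -11/6, -7/3, -59/20, …
ICs: h(0) = 0, h′(0) = -3, h′′(0) = -4, h′′′(0) = -11.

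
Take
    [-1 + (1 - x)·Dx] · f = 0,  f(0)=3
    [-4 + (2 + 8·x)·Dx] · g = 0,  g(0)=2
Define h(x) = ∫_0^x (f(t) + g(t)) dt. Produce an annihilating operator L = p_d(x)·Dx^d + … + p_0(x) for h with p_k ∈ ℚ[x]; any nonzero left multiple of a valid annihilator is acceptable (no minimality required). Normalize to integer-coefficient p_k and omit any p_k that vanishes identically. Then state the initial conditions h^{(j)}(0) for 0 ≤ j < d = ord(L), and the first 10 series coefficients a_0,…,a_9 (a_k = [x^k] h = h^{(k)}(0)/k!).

f: a_k = 3, 3, 3, 3, 3, 3, 3, 3, 3, 3, …
g: a_k = 2, 4, -4, 8, -20, 56, -168, 528, -1716, 5720, …
Weyl lclm of L_f,L_g ⇒ L₀ (ord ≤ 2).
Integrate: L := L₀·Dx.
L = (-8 - 12·x)·Dx + (6 + 8·x + 36·x^2)·Dx^2 + (1 - 3·x - 22·x^2 + 24·x^3)·Dx^3  (order 3).
h: a_k = 0, 5, 7/2, -1/3, 11/4, -17/5, 59/6, -165/7, 531/8, -571/3, …
ICs: h(0) = 0, h′(0) = 5, h′′(0) = 7.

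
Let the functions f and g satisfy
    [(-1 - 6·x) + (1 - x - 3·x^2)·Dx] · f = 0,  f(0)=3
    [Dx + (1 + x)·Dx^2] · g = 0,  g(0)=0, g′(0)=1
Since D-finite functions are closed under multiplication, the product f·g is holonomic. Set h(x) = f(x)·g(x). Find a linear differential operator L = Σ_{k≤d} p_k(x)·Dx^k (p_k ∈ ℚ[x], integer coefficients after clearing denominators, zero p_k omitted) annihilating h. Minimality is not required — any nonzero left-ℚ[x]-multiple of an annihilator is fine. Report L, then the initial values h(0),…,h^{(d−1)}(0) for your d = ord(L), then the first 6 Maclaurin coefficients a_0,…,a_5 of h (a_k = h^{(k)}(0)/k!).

f: a_k = 3, 3, 12, 21, 57, 120, …
g: a_k = 0, 1, -1/2, 1/3, -1/4, 1/5, …
h₀=f·g: eliminate ⇒ L₀, order ≤ 1·2.
L = (7 + 12·x) + (1 + 15·x + 15·x^2)·Dx + (-1 + 4·x^2 + 3·x^3)·Dx^2  (order 2).
h: a_k = 0, 3, 3/2, 23/2, 61/4, 1007/20, …
ICs: h(0) = 0, h′(0) = 3.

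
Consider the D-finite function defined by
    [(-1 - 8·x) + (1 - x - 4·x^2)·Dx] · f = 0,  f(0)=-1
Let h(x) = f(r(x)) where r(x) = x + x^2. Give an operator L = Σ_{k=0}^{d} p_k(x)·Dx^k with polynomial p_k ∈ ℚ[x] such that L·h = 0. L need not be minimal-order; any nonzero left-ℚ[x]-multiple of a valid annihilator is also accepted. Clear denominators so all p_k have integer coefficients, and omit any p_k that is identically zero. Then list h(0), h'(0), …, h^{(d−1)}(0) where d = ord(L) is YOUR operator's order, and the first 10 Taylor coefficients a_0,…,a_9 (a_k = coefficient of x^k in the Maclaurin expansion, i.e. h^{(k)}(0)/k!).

L = (1 + 10·x + 24·x^2 + 16·x^3) + (-1 + x + 5·x^2 + 8·x^3 + 4·x^4)·Dx  (order 1).
h: a_k = -1, -1, -6, -19, -61, -208, -689, -2293, -7646, -25455, …
ICs: h(0) = -1.

f: a_k = -1, -1, -5, -9, -29, -65, -181, -441, -1165, -2929, …
Change of var in L_f (x↦r) gives L₀.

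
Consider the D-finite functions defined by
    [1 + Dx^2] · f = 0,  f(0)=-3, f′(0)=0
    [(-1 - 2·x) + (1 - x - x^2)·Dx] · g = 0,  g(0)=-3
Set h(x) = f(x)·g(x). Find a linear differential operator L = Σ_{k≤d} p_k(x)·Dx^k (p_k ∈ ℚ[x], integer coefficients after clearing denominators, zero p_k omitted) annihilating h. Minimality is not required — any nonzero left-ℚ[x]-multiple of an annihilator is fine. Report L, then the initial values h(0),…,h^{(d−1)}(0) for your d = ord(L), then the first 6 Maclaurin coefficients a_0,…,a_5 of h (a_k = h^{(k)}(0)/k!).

f: a_k = -3, 0, 3/2, 0, -1/8, 0, …
g: a_k = -3, -3, -6, -9, -15, -24, …
Product ⇒ symmetric product L₀, ord ≤ 2.
L = (1 + x + x^2) + (2 + 4·x)·Dx + (-1 + x + x^2)·Dx^2  (order 2).
h: a_k = 9, 9, 27/2, 45/2, 291/8, 471/8, …
ICs: h(0) = 9, h′(0) = 9.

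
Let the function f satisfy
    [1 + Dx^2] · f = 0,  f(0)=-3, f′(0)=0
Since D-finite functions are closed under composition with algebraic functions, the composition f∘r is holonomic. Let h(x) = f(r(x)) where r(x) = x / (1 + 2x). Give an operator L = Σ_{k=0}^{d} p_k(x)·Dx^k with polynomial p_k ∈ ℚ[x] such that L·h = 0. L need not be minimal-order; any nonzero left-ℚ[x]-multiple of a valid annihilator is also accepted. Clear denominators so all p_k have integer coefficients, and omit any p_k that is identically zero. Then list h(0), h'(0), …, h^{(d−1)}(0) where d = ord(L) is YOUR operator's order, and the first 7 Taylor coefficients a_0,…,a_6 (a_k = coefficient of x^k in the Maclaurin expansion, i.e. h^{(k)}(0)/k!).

f: a_k = -3, 0, 3/2, 0, -1/8, 0, 1/240, …
Substitute x→r, Dx→(1/r')Dx; clear ⇒ L₀.
L = 1 + (4 + 24·x + 48·x^2 + 32·x^3)·Dx + (1 + 8·x + 24·x^2 + 32·x^3 + 16·x^4)·Dx^2  (order 2).
h: a_k = -3, 0, 3/2, -6, 143/8, -47, 27601/240, …
ICs: h(0) = -3, h′(0) = 0.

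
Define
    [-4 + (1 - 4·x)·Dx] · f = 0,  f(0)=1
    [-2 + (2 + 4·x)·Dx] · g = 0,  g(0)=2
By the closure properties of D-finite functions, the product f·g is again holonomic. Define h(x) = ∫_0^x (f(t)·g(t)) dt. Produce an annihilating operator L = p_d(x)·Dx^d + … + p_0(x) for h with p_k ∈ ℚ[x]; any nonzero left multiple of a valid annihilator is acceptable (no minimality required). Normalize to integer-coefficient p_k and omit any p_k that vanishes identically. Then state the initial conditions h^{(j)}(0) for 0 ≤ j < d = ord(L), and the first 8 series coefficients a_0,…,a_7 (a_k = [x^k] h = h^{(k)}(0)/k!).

f: a_k = 1, 4, 16, 64, 256, 1024, 4096, 16384, …
g: a_k = 2, 2, -1, 1, -5/4, 7/4, -21/8, 33/8, …
L₀ := L_f ⊗_s L_g (sym. prod.), ord ≤ 1.
Integrate: L := L₀·Dx.
L = (5 + 4·x)·Dx + (-1 + 2·x + 8·x^2)·Dx^2  (order 2).
h: a_k = 0, 2, 5, 13, 157/4, 2507/20, 3345/8, 80259/56, …
ICs: h(0) = 0, h′(0) = 2.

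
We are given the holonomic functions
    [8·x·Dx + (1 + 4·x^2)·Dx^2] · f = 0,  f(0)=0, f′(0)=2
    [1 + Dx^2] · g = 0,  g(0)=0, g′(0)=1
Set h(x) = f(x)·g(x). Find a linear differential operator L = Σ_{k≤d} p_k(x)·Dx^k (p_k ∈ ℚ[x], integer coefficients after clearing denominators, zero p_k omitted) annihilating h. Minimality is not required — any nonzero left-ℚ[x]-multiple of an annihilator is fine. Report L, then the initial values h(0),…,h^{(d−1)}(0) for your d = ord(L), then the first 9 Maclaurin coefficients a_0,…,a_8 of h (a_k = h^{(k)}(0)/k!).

L = (85 + 944·x^2 + 416·x^4 + 256·x^6 + 256·x^8) + (144·x + 704·x^3 + 768·x^5 + 1024·x^7)·Dx + (90 + 992·x^2 + 576·x^4 + 512·x^6 + 512·x^8)·Dx^2 + (144·x + 704·x^3 + 768·x^5 + 1024·x^7)·Dx^3 + (5 + 48·x^2 + 160·x^4 + 256·x^6 + 256·x^8)·Dx^4  (order 4).
h: a_k = 0, 0, 2, 0, -3, 0, 247/36, 0, -155/8, …
ICs: h(0) = 0, h′(0) = 0, h′′(0) = 4, h′′′(0) = 0.

f: a_k = 0, 2, 0, -8/3, 0, 32/5, 0, -128/7, 0, …
g: a_k = 0, 1, 0, -1/6, 0, 1/120, 0, -1/5040, 0, …
f·g: L₀ = L_f ⊗_s L_g, ord ≤ 2·2.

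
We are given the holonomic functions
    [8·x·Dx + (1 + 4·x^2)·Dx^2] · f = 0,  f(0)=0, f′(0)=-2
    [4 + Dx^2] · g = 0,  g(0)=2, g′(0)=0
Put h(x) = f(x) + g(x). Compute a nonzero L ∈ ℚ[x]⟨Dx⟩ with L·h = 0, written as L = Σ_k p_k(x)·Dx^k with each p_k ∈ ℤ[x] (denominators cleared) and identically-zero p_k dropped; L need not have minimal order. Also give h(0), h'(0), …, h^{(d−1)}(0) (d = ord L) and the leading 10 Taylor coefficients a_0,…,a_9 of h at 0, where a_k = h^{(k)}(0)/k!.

L = (-352·x + 1792·x^3 + 512·x^5)·Dx + (-4 + 112·x^2 + 576·x^4 + 256·x^6)·Dx^2 + (-88·x + 448·x^3 + 128·x^5)·Dx^3 + (-1 + 28·x^2 + 144·x^4 + 64·x^6)·Dx^4  (order 4).
h: a_k = 2, -2, -4, 8/3, 4/3, -32/5, -8/45, 128/7, 4/315, -512/9, …
ICs: h(0) = 2, h′(0) = -2, h′′(0) = -8, h′′′(0) = 16.

f: a_k = 0, -2, 0, 8/3, 0, -32/5, 0, 128/7, 0, -512/9, …
g: a_k = 2, 0, -4, 0, 4/3, 0, -8/45, 0, 4/315, 0, …
h₀=f+g: left-lcm gives L₀, ord ≤ 4.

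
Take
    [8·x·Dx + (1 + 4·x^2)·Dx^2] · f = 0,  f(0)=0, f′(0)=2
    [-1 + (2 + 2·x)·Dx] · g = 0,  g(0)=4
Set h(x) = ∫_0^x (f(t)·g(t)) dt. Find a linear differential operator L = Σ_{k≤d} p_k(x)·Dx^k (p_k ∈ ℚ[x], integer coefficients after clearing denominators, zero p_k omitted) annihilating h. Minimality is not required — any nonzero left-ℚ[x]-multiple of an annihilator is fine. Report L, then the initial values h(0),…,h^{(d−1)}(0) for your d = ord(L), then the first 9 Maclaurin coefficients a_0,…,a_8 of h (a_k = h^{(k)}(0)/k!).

L = (3 - 16·x - 4·x^2)·Dx + (-4 + 28·x + 48·x^2 + 16·x^3)·Dx^2 + (4 + 8·x + 20·x^2 + 32·x^3 + 16·x^4)·Dx^3  (order 3).
h: a_k = 0, 0, 4, 4/3, -35/12, -29/30, 6389/1440, 847/480, -1022653/107520, …
ICs: h(0) = 0, h′(0) = 0, h′′(0) = 8.

f: a_k = 0, 2, 0, -8/3, 0, 32/5, 0, -128/7, 0, …
g: a_k = 4, 2, -1/2, 1/4, -5/32, 7/64, -21/256, 33/512, -429/8192, …
h₀=f·g: eliminate ⇒ L₀, order ≤ 2·1.
h=∫₀ˣh₀: take L = L₀·Dx.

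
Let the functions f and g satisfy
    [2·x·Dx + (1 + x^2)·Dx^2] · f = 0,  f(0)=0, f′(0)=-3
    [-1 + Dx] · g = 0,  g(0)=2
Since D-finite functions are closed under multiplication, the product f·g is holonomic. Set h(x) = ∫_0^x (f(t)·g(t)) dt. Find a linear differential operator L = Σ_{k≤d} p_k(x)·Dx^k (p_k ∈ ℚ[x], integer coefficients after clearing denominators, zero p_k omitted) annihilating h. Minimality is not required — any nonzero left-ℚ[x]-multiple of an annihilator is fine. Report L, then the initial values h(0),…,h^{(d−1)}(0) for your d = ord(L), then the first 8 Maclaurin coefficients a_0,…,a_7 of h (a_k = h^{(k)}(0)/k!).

f: a_k = 0, -3, 0, 1, 0, -3/5, 0, 3/7, …
g: a_k = 2, 2, 1, 1/3, 1/12, 1/60, 1/360, 1/2520, …
L₀ := L_f ⊗_s L_g (sym. prod.), ord ≤ 2.
h=∫h₀ ⇒ L = L₀·Dx.
L = (1 - 2·x + x^2)·Dx + (-2 + 2·x - 2·x^2)·Dx^2 + (1 + x^2)·Dx^3  (order 3).
h: a_k = 0, 0, -3, -2, -1/4, 1/5, -3/40, -11/84, …
ICs: h(0) = 0, h′(0) = 0, h′′(0) = -6.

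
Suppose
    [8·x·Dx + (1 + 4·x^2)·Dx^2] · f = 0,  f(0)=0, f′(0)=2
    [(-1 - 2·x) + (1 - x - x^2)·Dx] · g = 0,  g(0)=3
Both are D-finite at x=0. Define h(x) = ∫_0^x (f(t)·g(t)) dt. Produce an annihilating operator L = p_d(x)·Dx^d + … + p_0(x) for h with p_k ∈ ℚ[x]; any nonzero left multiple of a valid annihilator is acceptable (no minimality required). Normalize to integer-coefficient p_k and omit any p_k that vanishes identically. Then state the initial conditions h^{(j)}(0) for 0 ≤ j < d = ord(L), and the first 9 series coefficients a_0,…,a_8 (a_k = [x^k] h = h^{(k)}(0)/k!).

L = (2 + 8·x + 24·x^2)·Dx + (2 - 4·x + 16·x^2 + 24·x^3)·Dx^2 + (-1 + x - 3·x^2 + 4·x^3 + 4·x^4)·Dx^3  (order 3).
h: a_k = 0, 0, 3, 2, 1, 2, 83/15, 216/35, 377/140, …
ICs: h(0) = 0, h′(0) = 0, h′′(0) = 6.

f: a_k = 0, 2, 0, -8/3, 0, 32/5, 0, -128/7, 0, …
g: a_k = 3, 3, 6, 9, 15, 24, 39, 63, 102, …
Product ⇒ symmetric product L₀, ord ≤ 2.
h=∫₀ˣh₀: take L = L₀·Dx.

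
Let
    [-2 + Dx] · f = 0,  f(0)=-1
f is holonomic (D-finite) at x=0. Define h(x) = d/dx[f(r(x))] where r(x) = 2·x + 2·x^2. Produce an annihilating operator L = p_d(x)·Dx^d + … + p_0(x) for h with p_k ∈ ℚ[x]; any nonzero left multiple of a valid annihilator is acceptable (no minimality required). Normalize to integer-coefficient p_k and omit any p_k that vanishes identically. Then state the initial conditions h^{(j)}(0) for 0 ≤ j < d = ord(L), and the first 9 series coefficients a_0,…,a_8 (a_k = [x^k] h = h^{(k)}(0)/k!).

L = (6 + 16·x + 16·x^2) + (-1 - 2·x)·Dx  (order 1).
h: a_k = -4, -24, -80, -608/3, -416, -11072/15, -52096/45, -11520/7, -675968/315, …
ICs: h(0) = -4.

f: a_k = -1, -2, -2, -4/3, -2/3, -4/15, -4/45, -8/315, -2/315, …
L₀ from L_f via x↦r, Dx↦r'^{-1}Dx.
h=h₀': d/dx-closure on L₀ ⇒ L.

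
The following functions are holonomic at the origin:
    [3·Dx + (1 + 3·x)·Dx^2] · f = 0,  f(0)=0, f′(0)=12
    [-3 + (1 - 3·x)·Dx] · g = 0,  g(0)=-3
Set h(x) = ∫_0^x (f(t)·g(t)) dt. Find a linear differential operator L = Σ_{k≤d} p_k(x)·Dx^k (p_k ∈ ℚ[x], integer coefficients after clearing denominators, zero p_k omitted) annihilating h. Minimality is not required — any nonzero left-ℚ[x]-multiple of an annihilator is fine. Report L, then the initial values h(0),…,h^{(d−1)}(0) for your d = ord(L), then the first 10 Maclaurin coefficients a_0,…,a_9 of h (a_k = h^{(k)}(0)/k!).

f: a_k = 0, 12, -18, 36, -81, 972/5, -486, 8748/7, -6561/2, 8748, …
g: a_k = -3, -9, -27, -81, -243, -729, -2187, -6561, -19683, -59049, …
L₀ := L_f ⊗_s L_g (sym. prod.), ord ≤ 2.
Integrate: L := L₀·Dx.
L = 9·Dx + (3 + 27·x)·Dx^2 + (-1 + 9·x^2)·Dx^3  (order 3).
h: a_k = 0, 0, -18, -18, -135/2, -567/5, -3807/10, -26973/35, -697653/280, -388557/70, …
ICs: h(0) = 0, h′(0) = 0, h′′(0) = -36.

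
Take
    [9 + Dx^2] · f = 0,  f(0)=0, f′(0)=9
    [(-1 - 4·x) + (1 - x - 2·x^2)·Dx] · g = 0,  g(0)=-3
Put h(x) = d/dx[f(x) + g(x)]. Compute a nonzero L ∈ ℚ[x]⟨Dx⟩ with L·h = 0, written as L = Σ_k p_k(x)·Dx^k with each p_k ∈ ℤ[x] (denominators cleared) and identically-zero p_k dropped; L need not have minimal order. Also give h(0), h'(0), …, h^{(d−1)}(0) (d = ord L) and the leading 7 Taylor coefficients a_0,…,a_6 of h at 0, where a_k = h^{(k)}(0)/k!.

L = (954 + 3600·x + 8154·x^2 + 4140·x^3 + 5760·x^4 + 3888·x^5 + 2592·x^6) + (-117 - 369·x + 585·x^2 + 747·x^3 + 90·x^4 + 828·x^5 + 1512·x^6 + 864·x^7)·Dx + (106 + 400·x + 906·x^2 + 460·x^3 + 640·x^4 + 432·x^5 + 288·x^6)·Dx^2 + (-13 - 41·x + 65·x^2 + 83·x^3 + 10·x^4 + 92·x^5 + 168·x^6 + 96·x^7)·Dx^3  (order 3).
h: a_k = 6, -18, -171/2, -132, -2277/8, -774, -143529/80, …
ICs: h(0) = 6, h′(0) = -18, h′′(0) = -171.

f: a_k = 0, 9, 0, -27/2, 0, 243/40, 0, …
g: a_k = -3, -3, -9, -15, -33, -63, -129, …
Weyl lclm of L_f,L_g ⇒ L₀ (ord ≤ 3).
Derive L from L₀ (diff closure).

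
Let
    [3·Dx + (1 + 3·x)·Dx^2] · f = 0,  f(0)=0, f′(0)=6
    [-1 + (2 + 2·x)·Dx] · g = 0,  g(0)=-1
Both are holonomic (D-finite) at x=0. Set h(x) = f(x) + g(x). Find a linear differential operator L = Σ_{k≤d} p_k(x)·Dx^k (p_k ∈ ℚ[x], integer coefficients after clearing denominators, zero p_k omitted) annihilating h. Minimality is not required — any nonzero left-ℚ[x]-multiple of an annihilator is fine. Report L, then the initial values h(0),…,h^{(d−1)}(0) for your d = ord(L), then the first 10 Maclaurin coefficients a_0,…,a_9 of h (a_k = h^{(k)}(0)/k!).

f: a_k = 0, 6, -9, 18, -81/2, 486/5, -243, 4374/7, -6561/4, 4374, …
g: a_k = -1, -1/2, 1/8, -1/16, 5/128, -7/256, 21/1024, -33/2048, 429/32768, -715/65536, …
f+g: L₀ = lclm(L_f,L_g), ord ≤ 2+1.
L = (27 + 9·x)·Dx + (69 + 126·x + 45·x^2)·Dx^2 + (10 + 46·x + 54·x^2 + 18·x^3)·Dx^3  (order 3).
h: a_k = -1, 11/2, -71/8, 287/16, -5179/128, 124381/1280, -248811/1024, 8957721/14336, -53747283/32768, 286653749/65536, …
ICs: h(0) = -1, h′(0) = 11/2, h′′(0) = -71/4.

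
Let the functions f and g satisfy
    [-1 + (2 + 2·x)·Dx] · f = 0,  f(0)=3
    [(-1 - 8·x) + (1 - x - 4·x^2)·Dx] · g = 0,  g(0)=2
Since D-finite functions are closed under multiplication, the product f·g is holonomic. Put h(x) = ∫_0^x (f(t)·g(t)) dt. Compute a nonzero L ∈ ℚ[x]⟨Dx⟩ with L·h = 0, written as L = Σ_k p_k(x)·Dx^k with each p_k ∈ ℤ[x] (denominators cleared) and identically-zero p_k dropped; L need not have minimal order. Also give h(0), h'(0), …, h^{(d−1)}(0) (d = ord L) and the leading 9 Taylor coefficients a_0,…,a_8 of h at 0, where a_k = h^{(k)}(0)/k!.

f: a_k = 3, 3/2, -3/8, 3/16, -15/128, 21/256, -63/1024, 99/2048, -1287/32768, …
g: a_k = 2, 2, 10, 18, 58, 130, 362, 882, 2330, …
f·g: L₀ = L_f ⊗_s L_g, ord ≤ 1·1.
h=∫h₀ ⇒ L = L₀·Dx.
L = (3 + 17·x + 12·x^2)·Dx + (-2 + 10·x^2 + 8·x^3)·Dx^2  (order 2).
h: a_k = 0, 6, 9/2, 43/4, 549/32, 12633/320, 20141/256, 645885/3584, 3225405/8192, …
ICs: h(0) = 0, h′(0) = 6.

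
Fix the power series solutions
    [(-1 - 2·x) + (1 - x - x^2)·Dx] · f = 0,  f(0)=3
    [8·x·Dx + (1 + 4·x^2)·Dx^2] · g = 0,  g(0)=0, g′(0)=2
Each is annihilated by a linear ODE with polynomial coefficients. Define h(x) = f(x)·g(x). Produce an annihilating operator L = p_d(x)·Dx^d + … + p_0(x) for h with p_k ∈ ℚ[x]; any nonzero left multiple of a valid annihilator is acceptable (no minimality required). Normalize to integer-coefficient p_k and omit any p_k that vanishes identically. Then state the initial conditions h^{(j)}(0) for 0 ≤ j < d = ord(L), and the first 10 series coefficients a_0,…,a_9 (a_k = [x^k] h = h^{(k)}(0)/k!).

L = (2 + 8·x + 24·x^2) + (2 - 4·x + 16·x^2 + 24·x^3)·Dx + (-1 + x - 3·x^2 + 4·x^3 + 4·x^4)·Dx^2  (order 2).
h: a_k = 0, 6, 6, 4, 10, 166/5, 216/5, 754/35, 2266/35, 5396/21, …
ICs: h(0) = 0, h′(0) = 6.

f: a_k = 3, 3, 6, 9, 15, 24, 39, 63, 102, 165, …
g: a_k = 0, 2, 0, -8/3, 0, 32/5, 0, -128/7, 0, 512/9, …
f·g: L₀ = L_f ⊗_s L_g, ord ≤ 1·2.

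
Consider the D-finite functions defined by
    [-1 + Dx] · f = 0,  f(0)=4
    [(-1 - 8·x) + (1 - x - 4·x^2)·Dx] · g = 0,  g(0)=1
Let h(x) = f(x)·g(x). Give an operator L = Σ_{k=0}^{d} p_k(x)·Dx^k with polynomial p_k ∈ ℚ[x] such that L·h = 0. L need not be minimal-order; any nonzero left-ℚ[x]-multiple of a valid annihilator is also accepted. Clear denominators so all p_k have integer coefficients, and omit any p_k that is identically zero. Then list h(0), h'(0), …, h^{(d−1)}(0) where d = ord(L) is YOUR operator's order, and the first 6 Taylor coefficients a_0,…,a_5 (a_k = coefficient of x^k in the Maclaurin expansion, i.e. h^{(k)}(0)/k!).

f: a_k = 4, 4, 2, 2/3, 1/6, 1/30, …
g: a_k = 1, 1, 5, 9, 29, 65, …
Product ⇒ symmetric product L₀, ord ≤ 1.
L = (2 + 7·x - 4·x^2) + (-1 + x + 4·x^2)·Dx  (order 1).
h: a_k = 4, 8, 26, 176/3, 977/6, 5963/15, …
ICs: h(0) = 4.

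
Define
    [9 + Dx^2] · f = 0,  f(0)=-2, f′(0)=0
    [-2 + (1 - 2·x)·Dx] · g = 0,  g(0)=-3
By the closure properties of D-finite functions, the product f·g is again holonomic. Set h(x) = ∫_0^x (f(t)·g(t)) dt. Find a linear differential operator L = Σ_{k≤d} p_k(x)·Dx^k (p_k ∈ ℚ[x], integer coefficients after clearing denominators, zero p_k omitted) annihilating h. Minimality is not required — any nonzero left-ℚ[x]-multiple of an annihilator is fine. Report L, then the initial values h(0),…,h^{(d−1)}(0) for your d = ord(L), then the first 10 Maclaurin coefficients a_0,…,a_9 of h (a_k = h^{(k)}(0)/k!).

L = (-9 + 18·x)·Dx + 4·Dx^2 + (-1 + 2·x)·Dx^3  (order 3).
h: a_k = 0, 6, 6, -1, -3/2, 33/20, 11/4, 1077/280, 1077/160, 16229/1344, …
ICs: h(0) = 0, h′(0) = 6, h′′(0) = 12.

f: a_k = -2, 0, 9, 0, -27/4, 0, 81/40, 0, -729/2240, 0, …
g: a_k = -3, -6, -12, -24, -48, -96, -192, -384, -768, -1536, …
h₀=f·g: eliminate ⇒ L₀, order ≤ 2·1.
∫: right-multiply L₀ by Dx.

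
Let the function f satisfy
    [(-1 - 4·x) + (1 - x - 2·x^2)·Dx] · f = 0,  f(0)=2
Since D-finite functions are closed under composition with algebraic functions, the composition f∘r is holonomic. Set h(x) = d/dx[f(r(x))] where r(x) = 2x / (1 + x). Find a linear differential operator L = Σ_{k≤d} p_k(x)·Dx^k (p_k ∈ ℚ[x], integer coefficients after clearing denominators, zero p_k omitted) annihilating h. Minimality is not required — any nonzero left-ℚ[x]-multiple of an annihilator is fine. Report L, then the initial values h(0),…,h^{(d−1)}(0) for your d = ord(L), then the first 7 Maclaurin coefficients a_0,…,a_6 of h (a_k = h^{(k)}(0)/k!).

f: a_k = 2, 2, 6, 10, 22, 42, 86, …
f∘r: x↦r, Dx↦Dx/r' in L_f ⇒ L₀.
Derive L from L₀ (diff closure).
L = (10 + 54·x + 270·x^2 + 162·x^3) + (-1 - 10·x + 90·x^3 + 81·x^4)·Dx  (order 1).
h: a_k = 4, 40, 108, 720, 1620, 9720, 20412, …
ICs: h(0) = 4.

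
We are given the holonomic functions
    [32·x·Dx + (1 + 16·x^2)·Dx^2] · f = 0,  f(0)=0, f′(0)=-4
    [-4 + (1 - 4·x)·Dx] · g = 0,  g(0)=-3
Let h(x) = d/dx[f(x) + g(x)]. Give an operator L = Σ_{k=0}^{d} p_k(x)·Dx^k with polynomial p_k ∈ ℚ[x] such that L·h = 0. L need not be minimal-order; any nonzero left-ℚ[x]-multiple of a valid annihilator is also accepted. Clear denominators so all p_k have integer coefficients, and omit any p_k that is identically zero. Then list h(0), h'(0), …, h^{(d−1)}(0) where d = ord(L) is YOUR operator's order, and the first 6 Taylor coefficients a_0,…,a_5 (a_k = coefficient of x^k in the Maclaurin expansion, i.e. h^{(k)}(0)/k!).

f: a_k = 0, -4, 0, 64/3, 0, -1024/5, …
g: a_k = -3, -12, -48, -192, -768, -3072, …
L₀ := lclm(L_f,L_g); ord L₀ ≤ 2+1.
h=h₀': d/dx-closure on L₀ ⇒ L.
L = (32 - 512·x - 1536·x^2) + (-16 + 32·x - 256·x^2 - 1536·x^3)·Dx + (1 - 256·x^4)·Dx^2  (order 2).
h: a_k = -16, -96, -512, -3072, -16384, -73728, …
ICs: h(0) = -16, h′(0) = -96.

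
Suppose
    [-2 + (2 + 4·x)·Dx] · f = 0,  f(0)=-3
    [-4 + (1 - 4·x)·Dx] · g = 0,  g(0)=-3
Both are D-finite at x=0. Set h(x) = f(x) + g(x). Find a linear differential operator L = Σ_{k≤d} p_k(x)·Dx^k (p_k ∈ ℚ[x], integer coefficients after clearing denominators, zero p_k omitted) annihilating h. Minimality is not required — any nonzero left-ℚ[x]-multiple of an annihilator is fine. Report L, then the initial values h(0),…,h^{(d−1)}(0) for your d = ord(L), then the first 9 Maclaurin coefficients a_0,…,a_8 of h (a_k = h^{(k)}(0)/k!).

L = (12 + 16·x) + (-11 - 40·x - 48·x^2)·Dx + (1 + 2·x - 16·x^2 - 32·x^3)·Dx^2  (order 2).
h: a_k = -6, -15, -93/2, -387/2, -6129/8, -24597/8, -196545/16, -786531/16, -25164537/128, …
ICs: h(0) = -6, h′(0) = -15.

f: a_k = -3, -3, 3/2, -3/2, 15/8, -21/8, 63/16, -99/16, 1287/128, …
g: a_k = -3, -12, -48, -192, -768, -3072, -12288, -49152, -196608, …
Sum ⇒ L₀ = lclm(L_f,L_g) in ℚ(x)⟨Dx⟩.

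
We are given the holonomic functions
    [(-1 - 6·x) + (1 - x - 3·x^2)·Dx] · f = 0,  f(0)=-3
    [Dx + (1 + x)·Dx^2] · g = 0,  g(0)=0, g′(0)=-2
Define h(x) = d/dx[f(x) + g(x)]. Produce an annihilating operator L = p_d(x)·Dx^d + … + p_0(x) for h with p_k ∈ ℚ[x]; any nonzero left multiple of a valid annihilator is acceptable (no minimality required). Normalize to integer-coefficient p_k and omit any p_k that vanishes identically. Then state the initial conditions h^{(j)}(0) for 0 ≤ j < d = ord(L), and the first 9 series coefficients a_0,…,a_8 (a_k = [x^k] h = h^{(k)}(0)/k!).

L = (58 + 350·x + 636·x^2 + 756·x^3 + 324·x^4) + (40 + 364·x + 976·x^2 + 1632·x^3 + 1530·x^4 + 540·x^5)·Dx + (-9 - 31·x - 27·x^2 + 115·x^3 + 345·x^4 + 333·x^5 + 108·x^6)·Dx^2  (order 2).
h: a_k = -5, -22, -65, -226, -602, -1744, -4559, -12190, -31295, …
ICs: h(0) = -5, h′(0) = -22.

f: a_k = -3, -3, -12, -21, -57, -120, -291, -651, -1524, …
g: a_k = 0, -2, 1, -2/3, 1/2, -2/5, 1/3, -2/7, 1/4, …
L₀ := lclm(L_f,L_g); ord L₀ ≤ 1+2.
Differentiate: ansatz ord ≤ ord L₀ ⇒ L.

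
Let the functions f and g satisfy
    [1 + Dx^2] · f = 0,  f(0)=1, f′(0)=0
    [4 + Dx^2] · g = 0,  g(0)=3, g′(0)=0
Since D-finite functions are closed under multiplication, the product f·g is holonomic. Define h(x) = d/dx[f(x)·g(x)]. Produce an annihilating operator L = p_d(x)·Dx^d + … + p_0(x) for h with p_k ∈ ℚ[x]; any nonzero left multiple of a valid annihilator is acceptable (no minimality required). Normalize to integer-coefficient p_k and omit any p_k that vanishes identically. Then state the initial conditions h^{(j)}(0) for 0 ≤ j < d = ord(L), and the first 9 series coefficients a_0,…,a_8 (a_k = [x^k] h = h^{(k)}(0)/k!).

f: a_k = 1, 0, -1/2, 0, 1/24, 0, -1/720, 0, 1/40320, …
g: a_k = 3, 0, -6, 0, 2, 0, -4/15, 0, 2/105, …
Sym-product of L_f,L_g gives L₀ (≤ ord 4).
h=h₀': d/dx-closure on L₀ ⇒ L.
L = 9 + 10·Dx^2 + Dx^4  (order 4).
h: a_k = 0, -15, 0, 41/2, 0, -73/8, 0, 3281/1680, 0, …
ICs: h(0) = 0, h′(0) = -15, h′′(0) = 0, h′′′(0) = 123.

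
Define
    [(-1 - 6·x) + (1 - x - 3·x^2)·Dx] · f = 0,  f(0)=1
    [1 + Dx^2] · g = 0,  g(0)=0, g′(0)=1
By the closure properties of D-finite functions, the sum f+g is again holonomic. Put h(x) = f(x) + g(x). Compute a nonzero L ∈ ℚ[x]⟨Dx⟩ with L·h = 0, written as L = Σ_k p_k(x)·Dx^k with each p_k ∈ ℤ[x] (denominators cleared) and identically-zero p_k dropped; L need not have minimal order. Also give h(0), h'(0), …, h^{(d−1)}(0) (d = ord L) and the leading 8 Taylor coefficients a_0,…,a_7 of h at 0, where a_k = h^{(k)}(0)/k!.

f: a_k = 1, 1, 4, 7, 19, 40, 97, 217, …
g: a_k = 0, 1, 0, -1/6, 0, 1/120, 0, -1/5040, …
L₀ := lclm(L_f,L_g); ord L₀ ≤ 1+2.
L = (43 + 292·x + 307·x^2 + 624·x^3 + 45·x^4 + 54·x^5) + (-9 - 7·x - 6·x^2 + 91·x^3 + 144·x^4 + 27·x^5 + 27·x^6)·Dx + (43 + 292·x + 307·x^2 + 624·x^3 + 45·x^4 + 54·x^5)·Dx^2 + (-9 - 7·x - 6·x^2 + 91·x^3 + 144·x^4 + 27·x^5 + 27·x^6)·Dx^3  (order 3).
h: a_k = 1, 2, 4, 41/6, 19, 4801/120, 97, 1093679/5040, …
ICs: h(0) = 1, h′(0) = 2, h′′(0) = 8.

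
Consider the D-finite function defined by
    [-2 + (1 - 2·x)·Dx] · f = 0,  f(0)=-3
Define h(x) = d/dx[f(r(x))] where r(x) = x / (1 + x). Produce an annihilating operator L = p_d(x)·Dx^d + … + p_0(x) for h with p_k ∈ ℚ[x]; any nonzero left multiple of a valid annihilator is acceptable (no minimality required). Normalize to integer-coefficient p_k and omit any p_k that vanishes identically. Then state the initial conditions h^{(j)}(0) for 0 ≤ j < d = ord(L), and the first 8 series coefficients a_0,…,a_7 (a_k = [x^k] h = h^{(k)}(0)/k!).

L = 2 + (-1 + x)·Dx  (order 1).
h: a_k = -6, -12, -18, -24, -30, -36, -42, -48, …
ICs: h(0) = -6.

f: a_k = -3, -6, -12, -24, -48, -96, -192, -384, …
L₀ from L_f via x↦r, Dx↦r'^{-1}Dx.
h₀' ⇒ L via d/dx closure of L₀.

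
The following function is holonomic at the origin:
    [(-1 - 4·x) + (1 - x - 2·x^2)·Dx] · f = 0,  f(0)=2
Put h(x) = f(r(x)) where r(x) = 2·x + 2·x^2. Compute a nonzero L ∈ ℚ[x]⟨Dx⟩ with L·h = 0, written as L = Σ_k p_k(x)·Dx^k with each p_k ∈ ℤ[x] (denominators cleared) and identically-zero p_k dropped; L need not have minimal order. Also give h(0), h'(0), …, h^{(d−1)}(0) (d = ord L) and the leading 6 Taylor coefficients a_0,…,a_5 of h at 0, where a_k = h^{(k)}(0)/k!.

f: a_k = 2, 2, 6, 10, 22, 42, …
Substitute x→r, Dx→(1/r')Dx; clear ⇒ L₀.
L = (2 + 20·x + 48·x^2 + 32·x^3) + (-1 + 2·x + 10·x^2 + 16·x^3 + 8·x^4)·Dx  (order 1).
h: a_k = 2, 4, 28, 128, 616, 2992, …
ICs: h(0) = 2.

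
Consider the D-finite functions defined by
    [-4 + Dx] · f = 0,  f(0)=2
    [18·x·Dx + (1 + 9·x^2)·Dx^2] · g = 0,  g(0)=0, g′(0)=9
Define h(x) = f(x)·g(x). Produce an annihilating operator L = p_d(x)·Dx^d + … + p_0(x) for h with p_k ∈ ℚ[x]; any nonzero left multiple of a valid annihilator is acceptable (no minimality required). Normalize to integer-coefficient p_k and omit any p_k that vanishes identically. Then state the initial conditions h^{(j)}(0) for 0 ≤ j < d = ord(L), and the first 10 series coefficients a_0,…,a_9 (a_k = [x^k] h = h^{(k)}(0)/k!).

f: a_k = 2, 8, 16, 64/3, 64/3, 256/15, 512/45, 2048/315, 1024/315, 4096/2835, …
g: a_k = 0, 9, 0, -27, 0, 729/5, 0, -6561/7, 0, 6561, …
h₀=f·g: eliminate ⇒ L₀, order ≤ 1·2.
L = (16 - 72·x + 144·x^2) + (-8 + 18·x - 72·x^2)·Dx + (1 + 9·x^2)·Dx^2  (order 2).
h: a_k = 0, 18, 72, 90, -24, 258/5, 744, -538/35, -167656/35, 33526/35, …
ICs: h(0) = 0, h′(0) = 18.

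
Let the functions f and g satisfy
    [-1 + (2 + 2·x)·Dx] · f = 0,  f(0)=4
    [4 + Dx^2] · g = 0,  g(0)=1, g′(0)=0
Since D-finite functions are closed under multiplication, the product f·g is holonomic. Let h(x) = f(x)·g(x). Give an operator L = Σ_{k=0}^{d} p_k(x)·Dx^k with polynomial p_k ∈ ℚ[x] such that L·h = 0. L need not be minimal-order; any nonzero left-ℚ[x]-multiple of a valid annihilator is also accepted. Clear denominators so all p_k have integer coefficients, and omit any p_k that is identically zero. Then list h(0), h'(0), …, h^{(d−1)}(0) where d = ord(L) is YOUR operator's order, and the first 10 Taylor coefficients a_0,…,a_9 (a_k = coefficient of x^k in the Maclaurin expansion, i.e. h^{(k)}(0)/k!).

L = (19 + 32·x + 16·x^2) + (-4 - 4·x)·Dx + (4 + 8·x + 4·x^2)·Dx^2  (order 2).
h: a_k = 4, 2, -17/2, -15/4, 337/96, 181/192, -5281/11520, -3811/23040, 199649/2580480, -12543/573440, …
ICs: h(0) = 4, h′(0) = 2.

f: a_k = 4, 2, -1/2, 1/4, -5/32, 7/64, -21/256, 33/512, -429/8192, 715/16384, …
g: a_k = 1, 0, -2, 0, 2/3, 0, -4/45, 0, 2/315, 0, …
h₀=f·g: eliminate ⇒ L₀, order ≤ 1·2.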